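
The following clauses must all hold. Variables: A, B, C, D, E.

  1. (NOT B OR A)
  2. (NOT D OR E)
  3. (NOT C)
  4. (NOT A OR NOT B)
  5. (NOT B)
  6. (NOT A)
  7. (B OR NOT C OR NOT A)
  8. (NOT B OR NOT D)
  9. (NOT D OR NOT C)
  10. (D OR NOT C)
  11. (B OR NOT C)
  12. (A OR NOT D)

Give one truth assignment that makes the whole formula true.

A=False, B=False, C=False, D=False, E=True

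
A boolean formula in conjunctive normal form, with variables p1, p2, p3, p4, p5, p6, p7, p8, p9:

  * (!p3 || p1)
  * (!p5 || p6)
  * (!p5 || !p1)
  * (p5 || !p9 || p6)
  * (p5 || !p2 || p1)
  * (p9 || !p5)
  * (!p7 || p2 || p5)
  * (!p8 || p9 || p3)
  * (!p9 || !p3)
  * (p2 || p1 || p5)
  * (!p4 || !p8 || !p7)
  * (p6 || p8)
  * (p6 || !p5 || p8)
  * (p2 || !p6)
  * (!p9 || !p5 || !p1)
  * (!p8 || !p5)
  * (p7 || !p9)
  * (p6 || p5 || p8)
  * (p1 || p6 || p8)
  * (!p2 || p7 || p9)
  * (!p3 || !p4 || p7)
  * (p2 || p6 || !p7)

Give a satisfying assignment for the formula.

p4 occurs only negated in the remaining clauses — set p4 = False.
Set p1 = False and propagate.
  then p3 is forced to False.
Set p2 = True and propagate.
  then p5 is forced to True.
  then p6 is forced to True.
  then p9 is forced to True.
  then p8 is forced to False.
  then p7 is forced to True.

p1=F, p2=T, p3=F, p4=F, p5=T, p6=T, p7=T, p8=F, p9=T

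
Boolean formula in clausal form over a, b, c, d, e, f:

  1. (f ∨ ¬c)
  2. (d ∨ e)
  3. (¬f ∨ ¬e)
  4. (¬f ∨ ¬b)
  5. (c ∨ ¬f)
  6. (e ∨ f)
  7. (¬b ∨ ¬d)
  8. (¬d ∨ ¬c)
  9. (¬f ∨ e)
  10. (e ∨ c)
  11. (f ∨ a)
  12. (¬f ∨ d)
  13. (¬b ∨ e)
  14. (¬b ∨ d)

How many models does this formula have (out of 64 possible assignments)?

Satisfying assignments:
  a=T b=F c=F d=F e=T f=F
  a=T b=F c=F d=T e=T f=F
Count: 2.

2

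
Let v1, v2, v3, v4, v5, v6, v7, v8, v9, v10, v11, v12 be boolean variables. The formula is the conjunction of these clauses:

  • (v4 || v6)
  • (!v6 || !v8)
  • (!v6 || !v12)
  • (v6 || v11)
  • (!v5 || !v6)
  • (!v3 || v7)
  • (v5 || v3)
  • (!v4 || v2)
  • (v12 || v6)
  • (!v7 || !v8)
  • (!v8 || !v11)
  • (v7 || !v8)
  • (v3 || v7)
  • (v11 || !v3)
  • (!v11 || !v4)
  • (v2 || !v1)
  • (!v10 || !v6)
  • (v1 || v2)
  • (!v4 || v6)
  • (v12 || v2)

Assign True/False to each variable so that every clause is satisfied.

Pure literal: v2 appears only positively; assign v2 = True.
v8 occurs only negated in the remaining clauses — set v8 = False.
Branch on v3: take v3 = True.
  then v7 is forced to True.
  then v11 is forced to True.
  then v4 is forced to False.
  then v6 is forced to True.
  then v12 is forced to False.
  then v5 is forced to False.
  then v10 is forced to False.
v1, v9 are now unconstrained; take v1 = False, v9 = True.

v1=False, v2=True, v3=True, v4=False, v5=False, v6=True, v7=True, v8=False, v9=True, v10=False, v11=True, v12=False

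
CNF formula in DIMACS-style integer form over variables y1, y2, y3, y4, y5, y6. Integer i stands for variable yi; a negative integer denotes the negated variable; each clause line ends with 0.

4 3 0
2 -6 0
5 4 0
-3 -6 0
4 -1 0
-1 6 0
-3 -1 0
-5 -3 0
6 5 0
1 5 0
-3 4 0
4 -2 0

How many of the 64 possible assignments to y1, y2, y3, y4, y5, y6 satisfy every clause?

5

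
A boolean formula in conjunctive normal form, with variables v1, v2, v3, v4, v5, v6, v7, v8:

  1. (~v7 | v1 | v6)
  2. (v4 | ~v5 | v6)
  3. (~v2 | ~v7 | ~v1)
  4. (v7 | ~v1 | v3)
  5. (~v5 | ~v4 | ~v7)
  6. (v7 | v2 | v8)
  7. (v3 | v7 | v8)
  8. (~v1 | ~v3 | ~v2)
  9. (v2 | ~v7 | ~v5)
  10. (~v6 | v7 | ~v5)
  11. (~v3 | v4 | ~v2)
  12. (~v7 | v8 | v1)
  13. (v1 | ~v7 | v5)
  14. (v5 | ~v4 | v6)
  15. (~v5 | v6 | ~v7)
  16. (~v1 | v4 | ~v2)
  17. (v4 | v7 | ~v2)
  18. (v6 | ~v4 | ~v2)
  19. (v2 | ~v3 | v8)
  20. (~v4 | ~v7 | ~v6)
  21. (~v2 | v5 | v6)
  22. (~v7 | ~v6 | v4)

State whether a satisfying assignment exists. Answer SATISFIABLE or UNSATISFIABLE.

SATISFIABLE

v8 occurs only positively in the remaining clauses — set v8 = True.
Branch on v1: take v1 = True.
Try v2 = False.
Try v3 = True.
The remaining clauses are satisfied by v4 = False, v5 = False, v6 = False, v7 = False.
So v1=T  v2=F  v3=T  v4=F  v5=F  v6=F  v7=F  v8=T is a satisfying assignment.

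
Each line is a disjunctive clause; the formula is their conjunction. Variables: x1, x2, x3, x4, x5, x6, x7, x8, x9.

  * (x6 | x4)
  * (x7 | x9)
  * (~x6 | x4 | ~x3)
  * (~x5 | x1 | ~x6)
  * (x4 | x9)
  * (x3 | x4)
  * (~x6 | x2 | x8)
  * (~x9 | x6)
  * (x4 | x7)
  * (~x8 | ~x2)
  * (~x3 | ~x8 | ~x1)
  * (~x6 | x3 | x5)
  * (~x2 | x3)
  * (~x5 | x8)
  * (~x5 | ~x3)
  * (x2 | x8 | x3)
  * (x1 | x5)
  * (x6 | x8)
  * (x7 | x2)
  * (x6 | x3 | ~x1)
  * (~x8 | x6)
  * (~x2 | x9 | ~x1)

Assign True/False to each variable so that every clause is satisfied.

x1=1, x2=1, x3=1, x4=1, x5=0, x6=1, x7=1, x8=0, x9=1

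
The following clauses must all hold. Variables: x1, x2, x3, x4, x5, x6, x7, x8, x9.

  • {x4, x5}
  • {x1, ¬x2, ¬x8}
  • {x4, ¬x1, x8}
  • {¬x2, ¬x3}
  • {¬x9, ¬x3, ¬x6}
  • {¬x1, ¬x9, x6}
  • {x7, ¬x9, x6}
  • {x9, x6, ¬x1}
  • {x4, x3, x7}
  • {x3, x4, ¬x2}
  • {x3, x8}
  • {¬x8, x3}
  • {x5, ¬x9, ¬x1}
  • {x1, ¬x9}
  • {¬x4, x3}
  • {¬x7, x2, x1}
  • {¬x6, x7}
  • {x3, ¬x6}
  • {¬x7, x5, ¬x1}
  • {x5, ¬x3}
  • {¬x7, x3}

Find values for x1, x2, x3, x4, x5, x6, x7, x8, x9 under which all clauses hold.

x1=F, x2=F, x3=T, x4=T, x5=T, x6=F, x7=F, x8=T, x9=F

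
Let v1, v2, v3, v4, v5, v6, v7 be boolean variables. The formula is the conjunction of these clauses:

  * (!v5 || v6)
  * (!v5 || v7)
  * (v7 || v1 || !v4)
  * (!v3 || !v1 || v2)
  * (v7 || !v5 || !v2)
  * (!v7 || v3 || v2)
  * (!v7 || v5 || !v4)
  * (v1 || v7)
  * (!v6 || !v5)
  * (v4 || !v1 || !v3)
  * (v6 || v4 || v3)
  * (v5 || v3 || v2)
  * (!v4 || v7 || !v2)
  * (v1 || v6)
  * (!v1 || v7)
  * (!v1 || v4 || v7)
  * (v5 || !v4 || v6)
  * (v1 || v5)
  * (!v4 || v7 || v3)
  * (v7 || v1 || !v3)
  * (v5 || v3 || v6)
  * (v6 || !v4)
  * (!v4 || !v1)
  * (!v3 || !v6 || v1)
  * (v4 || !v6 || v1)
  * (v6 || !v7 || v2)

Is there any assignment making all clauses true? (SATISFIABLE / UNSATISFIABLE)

Branch on v1: take v1 = True.
  then v7 is forced to True.
  then v4 is forced to False.
  then v3 is forced to False.
  then v2 is forced to True.
  then v6 is forced to True.
  then v5 is forced to False.
Every clause has at least one true literal under this assignment.
So v1=T  v2=T  v3=F  v4=F  v5=F  v6=T  v7=T is a satisfying assignment.

SATISFIABLE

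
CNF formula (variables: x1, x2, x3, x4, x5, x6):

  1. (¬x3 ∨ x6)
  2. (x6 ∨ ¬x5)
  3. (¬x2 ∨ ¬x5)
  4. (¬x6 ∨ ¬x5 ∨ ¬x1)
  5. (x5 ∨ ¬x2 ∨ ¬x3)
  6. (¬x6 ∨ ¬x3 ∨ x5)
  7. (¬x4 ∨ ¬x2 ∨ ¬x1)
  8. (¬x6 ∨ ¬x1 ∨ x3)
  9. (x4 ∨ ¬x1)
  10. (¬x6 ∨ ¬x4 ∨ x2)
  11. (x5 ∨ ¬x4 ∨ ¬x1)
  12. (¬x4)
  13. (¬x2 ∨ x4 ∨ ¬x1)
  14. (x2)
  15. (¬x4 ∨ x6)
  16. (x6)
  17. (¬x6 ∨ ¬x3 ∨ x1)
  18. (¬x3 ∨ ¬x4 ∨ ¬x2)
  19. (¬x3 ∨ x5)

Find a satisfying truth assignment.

Unit propagation: (¬x4) forces x4 = False.
The clause (¬x1) is unit: x1 must be False.
(x2) is a unit clause, so x2 = True.
(¬x5) is a unit clause, so x5 = False.
Unit propagation: (¬x3) forces x3 = False.
(x6) is a unit clause, so x6 = True.
Check each clause:
  1. (¬x3 ∨ x6) — ¬x3 is true.
  2. (¬x5 ∨ x6) — ¬x5 is true.
  3. (¬x5 ∨ ¬x2) — ¬x5 is true.
  4. (¬x1 ∨ ¬x5 ∨ ¬x6) — ¬x5 is true.
  5. (¬x3 ∨ x5 ∨ ¬x2) — ¬x3 is true.
  6. (¬x3 ∨ ¬x6 ∨ x5) — ¬x3 is true.
  7. (¬x4 ∨ ¬x2 ∨ ¬x1) — ¬x4 is true.
  8. (¬x6 ∨ x3 ∨ ¬x1) — ¬x1 is true.
  9. (x4 ∨ ¬x1) — ¬x1 is true.
  10. (¬x6 ∨ ¬x4 ∨ x2) — x2 is true.
  11. (¬x4 ∨ x5 ∨ ¬x1) — ¬x4 is true.
  12. (¬x4) — ¬x4 is true.
  13. (x4 ∨ ¬x2 ∨ ¬x1) — ¬x1 is true.
  14. (x2) — x2 is true.
  15. (x6 ∨ ¬x4) — ¬x4 is true.
  16. (x6) — x6 is true.
  17. (x1 ∨ ¬x3 ∨ ¬x6) — ¬x3 is true.
  18. (¬x3 ∨ ¬x2 ∨ ¬x4) — ¬x4 is true.
  19. (x5 ∨ ¬x3) — ¬x3 is true.

x1 = F, x2 = T, x3 = F, x4 = F, x5 = F, x6 = T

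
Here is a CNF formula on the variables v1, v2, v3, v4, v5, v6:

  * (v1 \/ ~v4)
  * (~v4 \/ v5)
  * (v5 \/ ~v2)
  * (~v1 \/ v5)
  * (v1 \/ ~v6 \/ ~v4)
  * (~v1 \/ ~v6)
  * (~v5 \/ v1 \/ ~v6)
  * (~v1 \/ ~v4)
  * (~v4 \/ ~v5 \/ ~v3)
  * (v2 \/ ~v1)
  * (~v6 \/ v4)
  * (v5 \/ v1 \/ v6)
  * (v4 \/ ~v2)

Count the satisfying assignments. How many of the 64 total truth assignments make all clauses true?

2

Satisfying assignments:
  v1=F v2=F v3=F v4=F v5=T v6=F
  v1=F v2=F v3=T v4=F v5=T v6=F
That's 2 in total.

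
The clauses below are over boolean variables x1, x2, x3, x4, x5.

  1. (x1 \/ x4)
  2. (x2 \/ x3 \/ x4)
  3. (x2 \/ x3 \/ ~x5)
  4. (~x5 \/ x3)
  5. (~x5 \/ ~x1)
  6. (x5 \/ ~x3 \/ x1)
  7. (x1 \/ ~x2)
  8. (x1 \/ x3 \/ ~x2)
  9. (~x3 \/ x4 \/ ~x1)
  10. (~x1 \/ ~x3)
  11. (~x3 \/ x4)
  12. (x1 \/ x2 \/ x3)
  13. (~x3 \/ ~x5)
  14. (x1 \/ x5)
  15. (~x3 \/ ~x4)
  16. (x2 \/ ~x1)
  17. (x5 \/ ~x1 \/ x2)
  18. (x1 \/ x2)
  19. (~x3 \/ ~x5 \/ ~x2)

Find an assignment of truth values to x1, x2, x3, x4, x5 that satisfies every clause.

x1 = True, x2 = True, x3 = False, x4 = True, x5 = False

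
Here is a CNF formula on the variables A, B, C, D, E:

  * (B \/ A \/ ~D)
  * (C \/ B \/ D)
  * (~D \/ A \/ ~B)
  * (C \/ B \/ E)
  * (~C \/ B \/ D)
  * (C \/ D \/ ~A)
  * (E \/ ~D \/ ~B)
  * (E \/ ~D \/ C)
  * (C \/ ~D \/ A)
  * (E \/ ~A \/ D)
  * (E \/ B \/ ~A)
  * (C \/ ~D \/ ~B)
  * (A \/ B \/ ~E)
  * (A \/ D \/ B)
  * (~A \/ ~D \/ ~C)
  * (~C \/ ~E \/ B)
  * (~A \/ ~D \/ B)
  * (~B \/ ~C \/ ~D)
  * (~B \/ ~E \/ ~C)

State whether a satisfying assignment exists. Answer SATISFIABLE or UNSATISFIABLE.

Set A = False and propagate.
Try B = True.
  then D is forced to False.
The remaining clauses are satisfied by C = False, E = True.
So A = False  B = True  C = False  D = False  E = True is a satisfying assignment.

SATISFIABLE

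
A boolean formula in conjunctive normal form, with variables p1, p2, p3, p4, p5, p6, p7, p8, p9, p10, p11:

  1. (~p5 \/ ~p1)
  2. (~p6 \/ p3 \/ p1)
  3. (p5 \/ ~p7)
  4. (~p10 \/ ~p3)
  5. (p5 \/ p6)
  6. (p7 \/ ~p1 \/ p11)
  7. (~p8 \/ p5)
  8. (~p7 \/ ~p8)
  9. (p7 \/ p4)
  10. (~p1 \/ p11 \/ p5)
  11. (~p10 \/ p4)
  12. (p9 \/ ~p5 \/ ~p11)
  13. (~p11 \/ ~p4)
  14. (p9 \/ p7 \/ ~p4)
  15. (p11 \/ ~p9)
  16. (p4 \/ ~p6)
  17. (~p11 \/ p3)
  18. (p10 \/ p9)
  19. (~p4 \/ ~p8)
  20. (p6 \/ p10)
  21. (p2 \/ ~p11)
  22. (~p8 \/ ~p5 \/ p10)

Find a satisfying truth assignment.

p1=0  p2=1  p3=0  p4=1  p5=1  p6=0  p7=1  p8=0  p9=0  p10=1  p11=0

Pure literal: p2 appears only positively; assign p2 = True.
Pure literal: p8 appears only negated; assign p8 = False.
Set p1 = False and propagate.
Try p3 = False.
  then p6 is forced to False.
  then p5 is forced to True.
  then p11 is forced to False.
  then p9 is forced to False.
  then p10 is forced to True.
  then p4 is forced to True.
  then p7 is forced to True.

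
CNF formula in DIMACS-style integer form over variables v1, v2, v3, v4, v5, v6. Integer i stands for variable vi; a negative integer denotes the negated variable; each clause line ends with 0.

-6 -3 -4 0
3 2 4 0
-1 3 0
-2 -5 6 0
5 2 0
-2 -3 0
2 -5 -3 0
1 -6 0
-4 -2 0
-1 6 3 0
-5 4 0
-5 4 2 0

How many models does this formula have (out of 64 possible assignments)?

2

The models are:
  v1=F v2=F v3=F v4=T v5=T v6=F
  v1=F v2=T v3=F v4=F v5=F v6=F
Count: 2.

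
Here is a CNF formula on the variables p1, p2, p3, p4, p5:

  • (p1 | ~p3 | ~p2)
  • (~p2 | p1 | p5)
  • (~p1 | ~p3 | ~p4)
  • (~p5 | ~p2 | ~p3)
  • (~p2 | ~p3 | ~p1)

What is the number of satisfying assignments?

Split on p1, then p2.
  p1=T, p2=T: remaining (p3,p4,p5) ∈ {(F,F,F); (F,F,T); (F,T,F); (F,T,T)} — 4.
  p1=T, p2=F: p5 free; 3 ways for (p3,p4) × 2^1 = 6.
  p1=F, p2=T: remaining (p3,p4,p5) ∈ {(F,F,T); (F,T,T)} — 2.
  p1=F, p2=F: p3, p4, p5 free → 2^3 = 8.
Total: 4 + 6 + 2 + 8 = 20.

20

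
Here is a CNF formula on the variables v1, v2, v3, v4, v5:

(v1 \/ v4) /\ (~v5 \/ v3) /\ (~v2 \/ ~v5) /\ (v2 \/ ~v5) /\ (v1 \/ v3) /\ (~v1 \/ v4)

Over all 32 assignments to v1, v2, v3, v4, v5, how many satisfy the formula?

6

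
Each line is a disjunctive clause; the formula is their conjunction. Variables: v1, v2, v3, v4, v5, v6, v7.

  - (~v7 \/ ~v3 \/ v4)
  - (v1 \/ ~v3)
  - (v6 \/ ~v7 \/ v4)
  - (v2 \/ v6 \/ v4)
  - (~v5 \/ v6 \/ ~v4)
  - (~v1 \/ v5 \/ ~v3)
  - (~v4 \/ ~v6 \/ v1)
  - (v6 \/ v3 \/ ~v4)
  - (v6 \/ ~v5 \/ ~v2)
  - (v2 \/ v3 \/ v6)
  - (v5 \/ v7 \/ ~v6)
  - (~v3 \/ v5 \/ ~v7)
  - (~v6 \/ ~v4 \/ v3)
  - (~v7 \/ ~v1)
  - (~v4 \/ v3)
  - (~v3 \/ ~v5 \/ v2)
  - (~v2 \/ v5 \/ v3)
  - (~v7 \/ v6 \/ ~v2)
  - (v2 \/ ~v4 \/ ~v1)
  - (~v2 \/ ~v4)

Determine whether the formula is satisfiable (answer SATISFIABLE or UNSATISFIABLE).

SATISFIABLE

Try v1 = False.
  then v3 is forced to False.
  then v4 is forced to False.
Try v2 = True.
  then v5 is forced to True.
  then v6 is forced to True.
v7 is now unconstrained; take v7 = True.
Every clause has at least one true literal under this assignment.
So v1=False, v2=True, v3=False, v4=False, v5=True, v6=True, v7=True is a satisfying assignment.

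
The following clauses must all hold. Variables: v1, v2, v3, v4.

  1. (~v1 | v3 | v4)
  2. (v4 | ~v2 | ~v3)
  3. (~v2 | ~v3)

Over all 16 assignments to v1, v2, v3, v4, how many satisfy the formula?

10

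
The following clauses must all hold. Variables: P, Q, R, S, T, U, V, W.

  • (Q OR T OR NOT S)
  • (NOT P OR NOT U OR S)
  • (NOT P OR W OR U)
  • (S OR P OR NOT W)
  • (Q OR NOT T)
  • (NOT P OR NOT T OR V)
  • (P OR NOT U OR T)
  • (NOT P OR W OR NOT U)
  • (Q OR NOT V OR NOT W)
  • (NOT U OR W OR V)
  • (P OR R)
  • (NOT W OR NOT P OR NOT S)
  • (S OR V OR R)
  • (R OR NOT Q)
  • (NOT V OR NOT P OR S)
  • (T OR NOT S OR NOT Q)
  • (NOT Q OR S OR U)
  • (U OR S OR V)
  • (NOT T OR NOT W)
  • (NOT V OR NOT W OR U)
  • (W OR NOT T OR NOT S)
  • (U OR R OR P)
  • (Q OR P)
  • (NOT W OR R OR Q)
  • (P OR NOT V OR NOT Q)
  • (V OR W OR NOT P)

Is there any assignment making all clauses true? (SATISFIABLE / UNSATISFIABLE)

P = True:
  W = True:
    propagation gives S=False, U=False, V=False; an empty clause results — contradiction.
  W = False:
    propagation gives U=True; an empty clause results — contradiction.
P = False:
  S = True:
    propagation gives T=True, W=False; an empty clause results — contradiction.
  S = False:
    propagation gives W=False, U=False; an empty clause results — contradiction.
Every branch closes, so no satisfying assignment exists.

UNSATISFIABLE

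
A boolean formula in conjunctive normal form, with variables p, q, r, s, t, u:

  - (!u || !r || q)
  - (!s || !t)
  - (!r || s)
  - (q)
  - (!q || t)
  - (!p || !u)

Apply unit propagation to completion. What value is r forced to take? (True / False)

False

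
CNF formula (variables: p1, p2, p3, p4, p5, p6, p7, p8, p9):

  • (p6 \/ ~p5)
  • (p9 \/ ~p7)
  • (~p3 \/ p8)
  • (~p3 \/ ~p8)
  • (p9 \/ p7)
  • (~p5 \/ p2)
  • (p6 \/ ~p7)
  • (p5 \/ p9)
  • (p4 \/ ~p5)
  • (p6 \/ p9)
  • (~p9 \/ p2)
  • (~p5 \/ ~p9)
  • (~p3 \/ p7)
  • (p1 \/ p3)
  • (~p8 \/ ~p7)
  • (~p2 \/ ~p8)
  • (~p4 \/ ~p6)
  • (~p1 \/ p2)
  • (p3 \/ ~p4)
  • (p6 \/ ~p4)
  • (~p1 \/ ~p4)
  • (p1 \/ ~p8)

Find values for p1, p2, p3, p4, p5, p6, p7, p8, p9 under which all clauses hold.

p1 = True, p2 = True, p3 = False, p4 = False, p5 = False, p6 = True, p7 = False, p8 = False, p9 = True

Check each clause:
  1. (p6 \/ ~p5) — ~p5 is true.
  2. (p9 \/ ~p7) — ~p7 is true.
  3. (p8 \/ ~p3) — ~p3 is true.
  4. (~p8 \/ ~p3) — ~p8 is true.
  5. (p9 \/ p7) — p9 is true.
  6. (~p5 \/ p2) — p2 is true.
  7. (~p7 \/ p6) — ~p7 is true.
  8. (p5 \/ p9) — p9 is true.
  9. (p4 \/ ~p5) — ~p5 is true.
  10. (p9 \/ p6) — p9 is true.
  11. (p2 \/ ~p9) — p2 is true.
  12. (~p9 \/ ~p5) — ~p5 is true.
  13. (~p3 \/ p7) — ~p3 is true.
  14. (p1 \/ p3) — p1 is true.
  15. (~p7 \/ ~p8) — ~p8 is true.
  16. (~p8 \/ ~p2) — ~p8 is true.
  17. (~p4 \/ ~p6) — ~p4 is true.
  18. (p2 \/ ~p1) — p2 is true.
  19. (p3 \/ ~p4) — ~p4 is true.
  20. (p6 \/ ~p4) — ~p4 is true.
  21. (~p1 \/ ~p4) — ~p4 is true.
  22. (~p8 \/ p1) — ~p8 is true.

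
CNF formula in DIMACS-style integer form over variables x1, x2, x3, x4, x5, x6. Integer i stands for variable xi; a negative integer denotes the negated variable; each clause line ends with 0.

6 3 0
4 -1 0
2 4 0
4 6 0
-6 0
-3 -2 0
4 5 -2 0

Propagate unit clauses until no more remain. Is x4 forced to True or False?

True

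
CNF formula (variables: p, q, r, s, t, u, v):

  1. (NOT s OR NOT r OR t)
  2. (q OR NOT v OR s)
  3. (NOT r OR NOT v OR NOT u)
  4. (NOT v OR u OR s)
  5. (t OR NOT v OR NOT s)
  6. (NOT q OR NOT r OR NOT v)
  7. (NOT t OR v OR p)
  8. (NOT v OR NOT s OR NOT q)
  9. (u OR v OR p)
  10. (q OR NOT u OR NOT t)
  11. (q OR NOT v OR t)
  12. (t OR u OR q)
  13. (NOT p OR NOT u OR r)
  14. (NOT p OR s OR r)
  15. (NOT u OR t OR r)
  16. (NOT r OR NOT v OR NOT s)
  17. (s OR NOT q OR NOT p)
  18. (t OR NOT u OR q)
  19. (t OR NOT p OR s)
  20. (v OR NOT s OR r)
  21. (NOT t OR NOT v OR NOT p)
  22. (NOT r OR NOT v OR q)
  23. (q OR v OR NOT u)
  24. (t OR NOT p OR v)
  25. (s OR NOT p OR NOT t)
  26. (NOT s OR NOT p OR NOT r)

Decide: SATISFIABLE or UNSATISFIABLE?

SATISFIABLE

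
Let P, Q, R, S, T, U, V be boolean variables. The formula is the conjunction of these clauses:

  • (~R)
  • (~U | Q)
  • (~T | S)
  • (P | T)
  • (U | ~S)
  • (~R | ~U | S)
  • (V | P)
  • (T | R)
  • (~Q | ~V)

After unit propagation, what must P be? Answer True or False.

(~R) stands alone — R = False.
(R | T) with R = False leaves only T, so T = True.
From (~T | S) and T = True: S = True.
From (U | ~S) and S = True: U = True.
From (Q | ~U) and U = True: Q = True.
(~Q | ~V): since Q = True, the clause reduces to (~V). V = False.
(P | V): since V = False, the clause reduces to (P). P = True.

True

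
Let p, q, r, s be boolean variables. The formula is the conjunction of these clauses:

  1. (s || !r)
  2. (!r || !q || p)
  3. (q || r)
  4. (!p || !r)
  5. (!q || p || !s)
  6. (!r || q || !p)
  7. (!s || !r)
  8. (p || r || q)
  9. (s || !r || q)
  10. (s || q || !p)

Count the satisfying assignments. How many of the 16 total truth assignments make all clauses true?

Satisfying assignments:
  p=F q=T r=F s=F
  p=T q=T r=F s=F
  p=T q=T r=F s=T
Count: 3.

3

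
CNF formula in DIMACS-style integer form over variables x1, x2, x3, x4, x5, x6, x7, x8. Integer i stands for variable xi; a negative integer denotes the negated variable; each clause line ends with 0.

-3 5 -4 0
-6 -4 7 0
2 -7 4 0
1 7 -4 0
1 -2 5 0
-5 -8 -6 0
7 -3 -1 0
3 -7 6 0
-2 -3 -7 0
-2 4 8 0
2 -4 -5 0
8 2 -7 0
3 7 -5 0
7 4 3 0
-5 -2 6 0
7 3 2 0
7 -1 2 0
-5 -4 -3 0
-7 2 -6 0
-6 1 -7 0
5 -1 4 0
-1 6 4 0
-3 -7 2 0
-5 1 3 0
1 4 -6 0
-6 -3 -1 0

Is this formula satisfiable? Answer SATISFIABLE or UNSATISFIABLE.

Try x1 = False.
Branch on x2: take x2 = False.
Try x3 = True.
  then x7 is forced to False.
  then x4 is forced to False.
  then x6 is forced to False.
x5, x8 are now unconstrained; take x5 = True, x8 = False.
So x1=F, x2=F, x3=T, x4=F, x5=T, x6=F, x7=F, x8=F is a satisfying assignment.

SATISFIABLE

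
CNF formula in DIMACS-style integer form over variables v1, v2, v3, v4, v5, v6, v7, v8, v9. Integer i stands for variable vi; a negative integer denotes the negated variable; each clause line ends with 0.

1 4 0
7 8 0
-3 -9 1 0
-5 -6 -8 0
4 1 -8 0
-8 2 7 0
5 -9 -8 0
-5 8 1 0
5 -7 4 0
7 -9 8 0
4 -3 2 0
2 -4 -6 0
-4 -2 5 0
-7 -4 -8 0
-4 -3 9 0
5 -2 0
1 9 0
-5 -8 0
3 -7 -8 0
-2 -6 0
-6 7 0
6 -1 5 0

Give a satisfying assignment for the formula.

v1=1  v2=1  v3=1  v4=1  v5=1  v6=0  v7=1  v8=0  v9=1

Set v1 = True and propagate.
Try v2 = True.
  then v5 is forced to True.
  then v8 is forced to False.
  then v7 is forced to True.
  then v6 is forced to False.
The remaining clauses are satisfied by v3 = True, v4 = True, v9 = True.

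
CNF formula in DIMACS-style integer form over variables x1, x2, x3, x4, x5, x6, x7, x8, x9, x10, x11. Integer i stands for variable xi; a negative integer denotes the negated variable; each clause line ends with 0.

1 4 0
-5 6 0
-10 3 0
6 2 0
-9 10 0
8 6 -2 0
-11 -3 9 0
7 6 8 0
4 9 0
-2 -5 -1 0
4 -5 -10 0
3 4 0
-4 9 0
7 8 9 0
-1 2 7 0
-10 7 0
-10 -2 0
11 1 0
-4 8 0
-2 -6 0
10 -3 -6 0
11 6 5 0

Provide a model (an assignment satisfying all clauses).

x1=F, x2=F, x3=T, x4=T, x5=T, x6=T, x7=T, x8=T, x9=T, x10=T, x11=T

x7 occurs only positively in the remaining clauses — set x7 = True.
x8 occurs only positively in the remaining clauses — set x8 = True.
Branch on x1: take x1 = False.
  then x4 is forced to True.
  then x9 is forced to True.
  then x10 is forced to True.
  then x3 is forced to True.
  then x2 is forced to False.
  then x6 is forced to True.
  then x11 is forced to True.
x5 is now unconstrained; take x5 = True.
Every clause has at least one true literal under this assignment.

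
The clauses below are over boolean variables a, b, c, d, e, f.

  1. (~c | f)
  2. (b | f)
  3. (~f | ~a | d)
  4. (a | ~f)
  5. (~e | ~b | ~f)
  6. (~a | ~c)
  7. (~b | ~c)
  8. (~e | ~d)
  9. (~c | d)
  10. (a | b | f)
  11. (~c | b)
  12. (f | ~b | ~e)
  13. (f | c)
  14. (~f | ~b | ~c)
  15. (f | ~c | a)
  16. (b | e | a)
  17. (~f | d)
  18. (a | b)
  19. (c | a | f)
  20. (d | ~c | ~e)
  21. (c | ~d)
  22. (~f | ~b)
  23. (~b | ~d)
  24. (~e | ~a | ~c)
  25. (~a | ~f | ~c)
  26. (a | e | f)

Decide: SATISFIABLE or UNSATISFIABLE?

UNSATISFIABLE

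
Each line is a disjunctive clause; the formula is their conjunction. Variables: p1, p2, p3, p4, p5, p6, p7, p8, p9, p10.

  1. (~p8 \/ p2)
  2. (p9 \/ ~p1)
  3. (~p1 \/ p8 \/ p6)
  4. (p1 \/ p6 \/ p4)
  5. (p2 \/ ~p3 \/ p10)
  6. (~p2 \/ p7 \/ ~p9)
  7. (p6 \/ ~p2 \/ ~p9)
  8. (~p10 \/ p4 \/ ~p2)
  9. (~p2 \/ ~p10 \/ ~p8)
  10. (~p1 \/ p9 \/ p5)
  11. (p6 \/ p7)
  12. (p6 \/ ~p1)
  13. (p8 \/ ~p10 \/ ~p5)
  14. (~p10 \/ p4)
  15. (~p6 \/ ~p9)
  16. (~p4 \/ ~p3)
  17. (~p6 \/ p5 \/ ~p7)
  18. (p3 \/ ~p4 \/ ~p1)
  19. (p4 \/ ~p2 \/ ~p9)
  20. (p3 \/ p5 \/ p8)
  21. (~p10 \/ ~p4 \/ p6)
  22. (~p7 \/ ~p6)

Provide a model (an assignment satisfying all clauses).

p1 = 0, p2 = 1, p3 = 0, p4 = 0, p5 = 1, p6 = 1, p7 = 0, p8 = 1, p9 = 0, p10 = 0

Try p1 = False.
Branch on p2: take p2 = True.
The remaining clauses are satisfied by p3 = False, p4 = False, p5 = True, p6 = True, p7 = False, p8 = True, p9 = False, p10 = False.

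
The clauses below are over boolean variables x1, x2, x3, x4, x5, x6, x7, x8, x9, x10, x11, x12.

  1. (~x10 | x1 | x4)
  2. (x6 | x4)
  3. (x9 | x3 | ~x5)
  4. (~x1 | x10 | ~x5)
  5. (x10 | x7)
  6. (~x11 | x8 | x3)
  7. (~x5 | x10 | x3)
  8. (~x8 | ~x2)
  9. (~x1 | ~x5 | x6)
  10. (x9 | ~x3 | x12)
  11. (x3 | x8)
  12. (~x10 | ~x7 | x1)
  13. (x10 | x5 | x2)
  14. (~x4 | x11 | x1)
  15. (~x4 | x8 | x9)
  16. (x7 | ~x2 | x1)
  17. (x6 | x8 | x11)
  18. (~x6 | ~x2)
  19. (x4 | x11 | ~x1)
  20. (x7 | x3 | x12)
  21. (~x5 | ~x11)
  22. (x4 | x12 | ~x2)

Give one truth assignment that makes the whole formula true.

x1=True, x2=False, x3=False, x4=True, x5=True, x6=True, x7=True, x8=True, x9=True, x10=True, x11=False, x12=True

Check each clause:
  1. (~x10 | x4 | x1) — x1 is true.
  2. (x6 | x4) — x4 is true.
  3. (~x5 | x9 | x3) — x9 is true.
  4. (~x5 | ~x1 | x10) — x10 is true.
  5. (x10 | x7) — x10 is true.
  6. (x3 | x8 | ~x11) — x8 is true.
  7. (x10 | x3 | ~x5) — x10 is true.
  8. (~x8 | ~x2) — ~x2 is true.
  9. (~x5 | ~x1 | x6) — x6 is true.
  10. (~x3 | x9 | x12) — x9 is true.
  11. (x3 | x8) — x8 is true.
  12. (~x10 | x1 | ~x7) — x1 is true.
  13. (x10 | x2 | x5) — x10 is true.
  14. (~x4 | x1 | x11) — x1 is true.
  15. (~x4 | x9 | x8) — x8 is true.
  16. (~x2 | x1 | x7) — x1 is true.
  17. (x11 | x6 | x8) — x8 is true.
  18. (~x2 | ~x6) — ~x2 is true.
  19. (~x1 | x11 | x4) — x4 is true.
  20. (x12 | x3 | x7) — x12 is true.
  21. (~x5 | ~x11) — ~x11 is true.
  22. (~x2 | x4 | x12) — x12 is true.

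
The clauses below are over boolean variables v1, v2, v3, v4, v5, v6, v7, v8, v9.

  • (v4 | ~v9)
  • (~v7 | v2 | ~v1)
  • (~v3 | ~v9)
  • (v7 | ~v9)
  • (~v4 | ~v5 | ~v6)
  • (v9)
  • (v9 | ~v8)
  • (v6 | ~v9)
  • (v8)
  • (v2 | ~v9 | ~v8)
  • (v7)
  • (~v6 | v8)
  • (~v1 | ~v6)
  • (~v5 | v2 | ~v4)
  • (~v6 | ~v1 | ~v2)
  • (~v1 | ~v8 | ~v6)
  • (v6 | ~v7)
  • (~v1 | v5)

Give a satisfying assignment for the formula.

v1 = F, v2 = T, v3 = F, v4 = T, v5 = F, v6 = T, v7 = T, v8 = T, v9 = T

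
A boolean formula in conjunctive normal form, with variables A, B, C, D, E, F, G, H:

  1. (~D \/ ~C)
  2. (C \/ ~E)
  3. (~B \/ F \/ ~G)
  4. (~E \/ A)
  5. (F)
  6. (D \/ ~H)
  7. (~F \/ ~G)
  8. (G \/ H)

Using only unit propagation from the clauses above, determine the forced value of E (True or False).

(F) is a unit clause: F = True.
From (~F \/ ~G) and F = True: G = False.
In (G \/ H), G is now false; H must hold, so H = True.
In (~H \/ D), ~H is now false; D must hold, so D = True.
(~C \/ ~D): since D = True, the clause reduces to (~C). C = False.
(~E \/ C): since C = False, the clause reduces to (~E). E = False.

False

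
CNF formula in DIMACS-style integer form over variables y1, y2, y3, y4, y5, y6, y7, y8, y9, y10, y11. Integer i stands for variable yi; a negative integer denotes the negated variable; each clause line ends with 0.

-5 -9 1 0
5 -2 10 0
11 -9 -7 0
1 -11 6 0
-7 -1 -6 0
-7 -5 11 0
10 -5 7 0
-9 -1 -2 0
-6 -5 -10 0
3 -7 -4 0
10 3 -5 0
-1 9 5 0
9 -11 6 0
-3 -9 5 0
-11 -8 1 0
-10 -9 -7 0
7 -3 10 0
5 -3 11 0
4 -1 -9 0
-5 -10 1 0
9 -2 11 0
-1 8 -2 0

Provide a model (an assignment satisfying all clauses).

y1=False  y2=False  y3=False  y4=False  y5=False  y6=True  y7=False  y8=False  y9=True  y10=True  y11=True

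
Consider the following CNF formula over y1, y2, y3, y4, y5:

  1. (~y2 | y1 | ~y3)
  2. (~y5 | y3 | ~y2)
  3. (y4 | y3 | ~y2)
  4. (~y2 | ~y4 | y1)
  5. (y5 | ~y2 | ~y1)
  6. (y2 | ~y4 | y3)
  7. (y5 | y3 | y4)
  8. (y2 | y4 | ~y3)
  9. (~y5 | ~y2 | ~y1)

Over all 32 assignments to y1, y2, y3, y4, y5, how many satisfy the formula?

6

Satisfying assignments:
  y1=0 y2=0 y3=0 y4=0 y5=1
  y1=0 y2=0 y3=1 y4=1 y5=0
  y1=0 y2=0 y3=1 y4=1 y5=1
  y1=1 y2=0 y3=0 y4=0 y5=1
  y1=1 y2=0 y3=1 y4=1 y5=0
  y1=1 y2=0 y3=1 y4=1 y5=1
That's 6 in total.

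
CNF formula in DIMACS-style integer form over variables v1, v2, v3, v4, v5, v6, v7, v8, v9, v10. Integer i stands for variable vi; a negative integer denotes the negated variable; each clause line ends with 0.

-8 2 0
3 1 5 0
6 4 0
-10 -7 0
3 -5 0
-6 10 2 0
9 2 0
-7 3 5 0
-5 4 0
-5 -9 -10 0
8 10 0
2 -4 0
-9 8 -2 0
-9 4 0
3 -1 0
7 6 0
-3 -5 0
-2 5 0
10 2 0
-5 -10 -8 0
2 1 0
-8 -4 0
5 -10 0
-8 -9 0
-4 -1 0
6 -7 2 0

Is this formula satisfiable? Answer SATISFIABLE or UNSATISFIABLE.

UNSATISFIABLE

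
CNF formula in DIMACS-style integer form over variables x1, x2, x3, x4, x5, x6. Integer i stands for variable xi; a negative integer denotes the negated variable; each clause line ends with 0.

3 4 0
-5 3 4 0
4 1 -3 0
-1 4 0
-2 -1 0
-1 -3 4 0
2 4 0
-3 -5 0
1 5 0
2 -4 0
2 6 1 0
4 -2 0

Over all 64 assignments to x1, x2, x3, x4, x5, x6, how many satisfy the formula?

2

The models are:
  x1=0 x2=1 x3=0 x4=1 x5=1 x6=0
  x1=0 x2=1 x3=0 x4=1 x5=1 x6=1
That's 2 in total.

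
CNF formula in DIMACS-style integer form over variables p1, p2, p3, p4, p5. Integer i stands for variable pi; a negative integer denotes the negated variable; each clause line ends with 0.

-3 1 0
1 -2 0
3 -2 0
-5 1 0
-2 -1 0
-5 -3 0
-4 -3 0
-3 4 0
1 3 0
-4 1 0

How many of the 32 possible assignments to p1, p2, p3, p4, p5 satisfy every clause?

4

Satisfying assignments:
  p1=T p2=F p3=F p4=F p5=F
  p1=T p2=F p3=F p4=F p5=T
  p1=T p2=F p3=F p4=T p5=F
  p1=T p2=F p3=F p4=T p5=T
That's 4 in total.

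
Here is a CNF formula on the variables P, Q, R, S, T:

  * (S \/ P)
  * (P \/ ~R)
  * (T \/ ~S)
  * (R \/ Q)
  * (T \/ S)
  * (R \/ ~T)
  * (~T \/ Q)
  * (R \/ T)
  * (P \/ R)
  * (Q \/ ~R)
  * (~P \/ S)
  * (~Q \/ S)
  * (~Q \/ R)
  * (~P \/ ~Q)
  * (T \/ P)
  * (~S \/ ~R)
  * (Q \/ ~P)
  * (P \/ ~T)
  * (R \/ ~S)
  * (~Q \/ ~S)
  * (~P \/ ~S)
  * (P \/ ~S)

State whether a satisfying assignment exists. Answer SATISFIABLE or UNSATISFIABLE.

P = True:
  propagation gives S=True; an empty clause results — contradiction.
P = False:
  propagation gives S=True; an empty clause results — contradiction.
Every branch closes, so no satisfying assignment exists.

UNSATISFIABLE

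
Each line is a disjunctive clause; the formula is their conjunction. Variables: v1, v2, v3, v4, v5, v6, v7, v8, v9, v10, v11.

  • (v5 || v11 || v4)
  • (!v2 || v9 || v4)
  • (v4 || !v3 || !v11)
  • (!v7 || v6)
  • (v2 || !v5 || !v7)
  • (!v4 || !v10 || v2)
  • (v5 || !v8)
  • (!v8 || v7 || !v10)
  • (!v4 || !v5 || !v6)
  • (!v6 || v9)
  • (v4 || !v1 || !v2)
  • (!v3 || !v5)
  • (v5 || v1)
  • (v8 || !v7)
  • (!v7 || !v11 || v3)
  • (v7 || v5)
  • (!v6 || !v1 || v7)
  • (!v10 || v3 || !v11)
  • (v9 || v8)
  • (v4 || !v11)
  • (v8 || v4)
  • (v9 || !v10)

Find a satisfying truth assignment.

v1=False, v2=False, v3=False, v4=True, v5=True, v6=False, v7=False, v8=True, v9=False, v10=False, v11=False

Check each clause:
  1. (v5 || v11 || v4) — v4 is true.
  2. (v9 || !v2 || v4) — v4 is true.
  3. (!v11 || v4 || !v3) — !v3 is true.
  4. (v6 || !v7) — !v7 is true.
  5. (v2 || !v5 || !v7) — !v7 is true.
  6. (!v4 || v2 || !v10) — !v10 is true.
  7. (v5 || !v8) — v5 is true.
  8. (v7 || !v8 || !v10) — !v10 is true.
  9. (!v4 || !v5 || !v6) — !v6 is true.
  10. (v9 || !v6) — !v6 is true.
  11. (v4 || !v1 || !v2) — v4 is true.
  12. (!v3 || !v5) — !v3 is true.
  13. (v1 || v5) — v5 is true.
  14. (!v7 || v8) — v8 is true.
  15. (v3 || !v7 || !v11) — !v7 is true.
  16. (v5 || v7) — v5 is true.
  17. (!v6 || !v1 || v7) — !v6 is true.
  18. (!v10 || !v11 || v3) — !v11 is true.
  19. (v8 || v9) — v8 is true.
  20. (v4 || !v11) — v4 is true.
  21. (v4 || v8) — v8 is true.
  22. (v9 || !v10) — !v10 is true.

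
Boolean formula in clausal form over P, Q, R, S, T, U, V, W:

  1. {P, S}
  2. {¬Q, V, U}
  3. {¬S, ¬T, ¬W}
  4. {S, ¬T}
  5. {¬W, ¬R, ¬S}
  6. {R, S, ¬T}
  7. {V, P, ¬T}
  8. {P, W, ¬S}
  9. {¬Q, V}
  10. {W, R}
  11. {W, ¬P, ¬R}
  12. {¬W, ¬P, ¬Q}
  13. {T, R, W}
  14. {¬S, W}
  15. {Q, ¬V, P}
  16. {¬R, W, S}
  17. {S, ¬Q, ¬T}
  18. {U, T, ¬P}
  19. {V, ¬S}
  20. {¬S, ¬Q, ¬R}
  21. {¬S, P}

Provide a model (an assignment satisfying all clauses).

P=T, Q=F, R=T, S=F, T=F, U=T, V=T, W=T

Check each clause:
  1. {P, S} — P is true.
  2. {¬Q, U, V} — V is true.
  3. {¬S, ¬W, ¬T} — ¬T is true.
  4. {S, ¬T} — ¬T is true.
  5. {¬R, ¬S, ¬W} — ¬S is true.
  6. {S, R, ¬T} — R is true.
  7. {P, ¬T, V} — P is true.
  8. {W, ¬S, P} — W is true.
  9. {¬Q, V} — ¬Q is true.
  10. {R, W} — W is true.
  11. {¬P, W, ¬R} — W is true.
  12. {¬Q, ¬P, ¬W} — ¬Q is true.
  13. {W, T, R} — W is true.
  14. {W, ¬S} — W is true.
  15. {P, ¬V, Q} — P is true.
  16. {S, ¬R, W} — W is true.
  17. {¬T, S, ¬Q} — ¬T is true.
  18. {¬P, T, U} — U is true.
  19. {V, ¬S} — ¬S is true.
  20. {¬S, ¬Q, ¬R} — ¬S is true.
  21. {P, ¬S} — P is true.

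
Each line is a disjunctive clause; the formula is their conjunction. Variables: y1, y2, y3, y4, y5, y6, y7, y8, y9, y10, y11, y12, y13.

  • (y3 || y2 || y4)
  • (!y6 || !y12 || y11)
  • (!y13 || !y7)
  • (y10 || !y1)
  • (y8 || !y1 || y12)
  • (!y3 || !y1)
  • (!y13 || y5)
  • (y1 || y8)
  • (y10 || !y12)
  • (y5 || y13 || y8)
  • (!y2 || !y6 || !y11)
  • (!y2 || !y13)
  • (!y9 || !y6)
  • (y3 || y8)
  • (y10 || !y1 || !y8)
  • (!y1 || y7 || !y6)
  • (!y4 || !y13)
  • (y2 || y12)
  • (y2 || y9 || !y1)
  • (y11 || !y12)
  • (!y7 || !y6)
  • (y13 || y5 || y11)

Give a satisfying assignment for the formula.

Pure literal: y5 appears only positively; assign y5 = True.
y6 occurs only negated in the remaining clauses — set y6 = False.
Set y1 = False and propagate.
  then y8 is forced to True.
Try y2 = True.
  then y13 is forced to False.
For the remaining variables, y3 = True, y4 = False, y7 = True, y9 = True, y10 = False, y11 = False, y12 = False works.
Check each clause:
  1. (y4 || y2 || y3) — y2 is true.
  2. (!y12 || y11 || !y6) — !y6 is true.
  3. (!y13 || !y7) — !y13 is true.
  4. (y10 || !y1) — !y1 is true.
  5. (!y1 || y12 || y8) — y8 is true.
  6. (!y3 || !y1) — !y1 is true.
  7. (y5 || !y13) — !y13 is true.
  8. (y1 || y8) — y8 is true.
  9. (y10 || !y12) — !y12 is true.
  10. (y8 || y5 || y13) — y8 is true.
  11. (!y6 || !y2 || !y11) — !y6 is true.
  12. (!y13 || !y2) — !y13 is true.
  13. (!y6 || !y9) — !y6 is true.
  14. (y3 || y8) — y8 is true.
  15. (!y1 || y10 || !y8) — !y1 is true.
  16. (!y6 || y7 || !y1) — !y6 is true.
  17. (!y13 || !y4) — !y13 is true.
  18. (y12 || y2) — y2 is true.
  19. (y2 || y9 || !y1) — y9 is true.
  20. (y11 || !y12) — !y12 is true.
  21. (!y7 || !y6) — !y6 is true.
  22. (y11 || y13 || y5) — y5 is true.

y1=F, y2=T, y3=T, y4=F, y5=T, y6=F, y7=T, y8=T, y9=T, y10=F, y11=F, y12=F, y13=F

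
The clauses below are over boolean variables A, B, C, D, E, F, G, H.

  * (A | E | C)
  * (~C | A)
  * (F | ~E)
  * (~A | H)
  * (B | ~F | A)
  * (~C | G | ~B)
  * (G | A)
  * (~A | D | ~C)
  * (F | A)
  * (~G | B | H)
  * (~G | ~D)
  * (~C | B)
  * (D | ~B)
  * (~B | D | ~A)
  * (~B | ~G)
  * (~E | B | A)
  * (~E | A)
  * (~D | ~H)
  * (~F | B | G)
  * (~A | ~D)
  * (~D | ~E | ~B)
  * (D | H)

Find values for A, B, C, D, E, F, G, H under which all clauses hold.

Set A = True and propagate.
  then H is forced to True.
  then D is forced to False.
  then C is forced to False.
  then B is forced to False.
Set E = False and propagate.
Set F = False and propagate.
G is now unconstrained; take G = False.
Every clause has at least one true literal under this assignment.

A=T, B=F, C=F, D=F, E=F, F=F, G=F, H=T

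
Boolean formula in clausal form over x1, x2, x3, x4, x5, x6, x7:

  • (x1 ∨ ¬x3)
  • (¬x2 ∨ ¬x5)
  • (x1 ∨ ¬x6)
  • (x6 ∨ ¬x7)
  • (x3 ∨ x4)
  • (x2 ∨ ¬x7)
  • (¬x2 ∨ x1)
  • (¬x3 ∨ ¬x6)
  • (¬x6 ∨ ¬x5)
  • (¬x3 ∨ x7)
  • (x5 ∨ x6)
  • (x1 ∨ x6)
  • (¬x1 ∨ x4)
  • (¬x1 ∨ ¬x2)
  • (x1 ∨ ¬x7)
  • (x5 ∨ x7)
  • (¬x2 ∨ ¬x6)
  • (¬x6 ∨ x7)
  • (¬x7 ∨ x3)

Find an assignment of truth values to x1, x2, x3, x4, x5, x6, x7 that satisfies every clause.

x1=True, x2=False, x3=False, x4=True, x5=True, x6=False, x7=False

Pure literal: x4 appears only positively; assign x4 = True.
Try x1 = True.
  then x2 is forced to False.
  then x7 is forced to False.
  then x3 is forced to False.
  then x5 is forced to True.
  then x6 is forced to False.
Every clause has at least one true literal under this assignment.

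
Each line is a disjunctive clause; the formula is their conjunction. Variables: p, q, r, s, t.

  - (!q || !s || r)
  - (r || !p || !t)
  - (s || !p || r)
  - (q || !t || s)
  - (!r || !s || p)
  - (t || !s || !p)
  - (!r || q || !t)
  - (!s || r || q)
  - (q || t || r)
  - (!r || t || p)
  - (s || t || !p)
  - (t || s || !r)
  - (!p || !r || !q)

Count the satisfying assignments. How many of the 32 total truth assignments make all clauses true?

Satisfying assignments:
  p=0 q=1 r=0 s=0 t=0
  p=0 q=1 r=0 s=0 t=1
  p=0 q=1 r=1 s=0 t=1
Count: 3.

3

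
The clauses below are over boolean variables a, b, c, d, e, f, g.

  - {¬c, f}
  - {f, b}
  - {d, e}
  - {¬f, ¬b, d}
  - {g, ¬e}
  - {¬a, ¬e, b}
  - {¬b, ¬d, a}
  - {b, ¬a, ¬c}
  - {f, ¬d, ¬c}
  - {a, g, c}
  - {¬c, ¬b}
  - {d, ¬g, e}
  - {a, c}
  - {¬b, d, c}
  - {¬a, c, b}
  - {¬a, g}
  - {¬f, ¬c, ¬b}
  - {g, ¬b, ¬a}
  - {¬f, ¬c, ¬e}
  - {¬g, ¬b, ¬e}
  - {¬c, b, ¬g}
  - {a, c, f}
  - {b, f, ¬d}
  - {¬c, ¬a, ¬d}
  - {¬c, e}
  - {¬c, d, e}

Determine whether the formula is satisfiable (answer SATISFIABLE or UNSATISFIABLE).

SATISFIABLE

Branch on a: take a = True.
  then g is forced to True.
Set b = True and propagate.
  then c is forced to False.
  then d is forced to True.
  then e is forced to False.
f is now unconstrained; take f = False.
So a=True, b=True, c=False, d=True, e=False, f=False, g=True is a satisfying assignment.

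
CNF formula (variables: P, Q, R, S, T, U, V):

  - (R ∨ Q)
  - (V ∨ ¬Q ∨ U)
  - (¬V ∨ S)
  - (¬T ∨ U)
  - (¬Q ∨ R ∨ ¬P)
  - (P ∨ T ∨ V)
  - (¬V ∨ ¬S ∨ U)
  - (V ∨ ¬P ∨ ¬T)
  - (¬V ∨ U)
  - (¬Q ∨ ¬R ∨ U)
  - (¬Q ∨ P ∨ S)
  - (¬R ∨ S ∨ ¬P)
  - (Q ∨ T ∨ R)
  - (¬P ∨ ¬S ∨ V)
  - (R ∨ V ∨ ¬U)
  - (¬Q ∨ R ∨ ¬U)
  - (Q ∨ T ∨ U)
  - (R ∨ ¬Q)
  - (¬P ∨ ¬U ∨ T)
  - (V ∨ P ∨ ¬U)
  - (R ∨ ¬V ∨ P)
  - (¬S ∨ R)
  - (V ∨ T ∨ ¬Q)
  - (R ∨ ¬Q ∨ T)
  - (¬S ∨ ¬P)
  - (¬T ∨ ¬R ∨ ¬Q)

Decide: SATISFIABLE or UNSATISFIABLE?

Set P = False and propagate.
The remaining clauses are satisfied by Q = False, R = True, S = True, T = False, U = True, V = True.
Every clause has at least one true literal under this assignment.
So P = False, Q = False, R = True, S = True, T = False, U = True, V = True is a satisfying assignment.

SATISFIABLE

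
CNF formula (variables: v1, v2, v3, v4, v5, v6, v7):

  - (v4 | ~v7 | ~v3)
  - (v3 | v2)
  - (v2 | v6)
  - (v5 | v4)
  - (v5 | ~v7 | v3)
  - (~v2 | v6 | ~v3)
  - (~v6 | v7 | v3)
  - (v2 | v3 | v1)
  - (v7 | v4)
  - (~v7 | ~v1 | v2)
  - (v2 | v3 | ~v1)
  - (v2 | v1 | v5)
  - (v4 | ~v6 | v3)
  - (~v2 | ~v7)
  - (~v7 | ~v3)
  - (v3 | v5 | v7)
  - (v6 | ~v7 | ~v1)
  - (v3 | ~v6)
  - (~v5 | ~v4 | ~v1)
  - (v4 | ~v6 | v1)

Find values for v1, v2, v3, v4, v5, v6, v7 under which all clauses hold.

v1=False, v2=True, v3=True, v4=True, v5=False, v6=True, v7=False

Branch on v1: take v1 = False.
The remaining clauses are satisfied by v2 = True, v3 = True, v4 = True, v5 = False, v6 = True, v7 = False.
Every clause has at least one true literal under this assignment.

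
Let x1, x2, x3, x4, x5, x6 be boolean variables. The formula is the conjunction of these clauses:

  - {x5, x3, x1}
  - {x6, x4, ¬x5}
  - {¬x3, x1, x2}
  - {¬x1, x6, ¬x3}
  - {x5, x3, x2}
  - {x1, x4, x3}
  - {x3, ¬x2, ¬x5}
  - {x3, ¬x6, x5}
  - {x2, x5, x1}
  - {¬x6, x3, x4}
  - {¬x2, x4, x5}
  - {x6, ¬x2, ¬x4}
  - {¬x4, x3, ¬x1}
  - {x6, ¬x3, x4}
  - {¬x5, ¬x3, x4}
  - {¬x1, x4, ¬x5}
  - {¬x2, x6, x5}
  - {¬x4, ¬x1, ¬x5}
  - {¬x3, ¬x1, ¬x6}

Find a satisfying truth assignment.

x1=False  x2=True  x3=True  x4=True  x5=False  x6=True

Check each clause:
  1. {x5, x3, x1} — x3 is true.
  2. {x4, x6, ¬x5} — ¬x5 is true.
  3. {x1, ¬x3, x2} — x2 is true.
  4. {¬x1, ¬x3, x6} — ¬x1 is true.
  5. {x3, x5, x2} — x2 is true.
  6. {x1, x3, x4} — x3 is true.
  7. {¬x2, x3, ¬x5} — x3 is true.
  8. {¬x6, x3, x5} — x3 is true.
  9. {x1, x5, x2} — x2 is true.
  10. {¬x6, x3, x4} — x3 is true.
  11. {x5, x4, ¬x2} — x4 is true.
  12. {x6, ¬x2, ¬x4} — x6 is true.
  13. {¬x1, x3, ¬x4} — x3 is true.
  14. {x6, ¬x3, x4} — x4 is true.
  15. {x4, ¬x3, ¬x5} — ¬x5 is true.
  16. {¬x1, x4, ¬x5} — ¬x5 is true.
  17. {¬x2, x6, x5} — x6 is true.
  18. {¬x4, ¬x5, ¬x1} — ¬x5 is true.
  19. {¬x3, ¬x6, ¬x1} — ¬x1 is true.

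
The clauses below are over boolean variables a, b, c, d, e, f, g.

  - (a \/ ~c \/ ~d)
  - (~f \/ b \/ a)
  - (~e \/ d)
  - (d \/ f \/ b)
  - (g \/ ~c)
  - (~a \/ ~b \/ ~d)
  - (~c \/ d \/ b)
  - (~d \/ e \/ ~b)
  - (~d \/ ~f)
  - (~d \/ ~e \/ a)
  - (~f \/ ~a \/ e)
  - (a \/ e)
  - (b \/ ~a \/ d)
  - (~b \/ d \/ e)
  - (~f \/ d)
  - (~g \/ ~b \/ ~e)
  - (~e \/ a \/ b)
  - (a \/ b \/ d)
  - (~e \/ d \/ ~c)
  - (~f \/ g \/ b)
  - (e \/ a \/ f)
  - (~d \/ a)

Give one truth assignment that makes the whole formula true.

c occurs only negated in the remaining clauses — set c = False.
Set a = True and propagate.
For the remaining variables, b = False, d = True, e = True, f = False, g = False works.

a=T, b=F, c=F, d=T, e=T, f=F, g=F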